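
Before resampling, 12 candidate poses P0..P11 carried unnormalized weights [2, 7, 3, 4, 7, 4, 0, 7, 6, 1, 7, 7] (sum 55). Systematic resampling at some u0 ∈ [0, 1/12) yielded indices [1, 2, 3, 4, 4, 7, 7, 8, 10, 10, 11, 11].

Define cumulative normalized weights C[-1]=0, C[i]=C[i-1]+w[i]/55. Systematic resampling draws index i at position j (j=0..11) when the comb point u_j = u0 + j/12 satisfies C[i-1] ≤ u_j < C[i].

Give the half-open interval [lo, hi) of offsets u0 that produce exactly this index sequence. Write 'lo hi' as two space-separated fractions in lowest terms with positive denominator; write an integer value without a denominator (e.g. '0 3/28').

53/660 1/12

C = [2/55, 9/55, 12/55, 16/55, 23/55, 27/55, 27/55, 34/55, 8/11, 41/55, 48/55, 1]
j=0 picked index 1: u0 ∈ [2/55, 9/55)
j=1 picked index 2: u0 ∈ [53/660, 89/660)
j=2 picked index 3: u0 ∈ [17/330, 41/330)
j=3 picked index 4: u0 ∈ [9/220, 37/220)
j=4 picked index 4: u0 ∈ [-7/165, 14/165)
j=5 picked index 7: u0 ∈ [49/660, 133/660)
j=6 picked index 7: u0 ∈ [-1/110, 13/110)
j=7 picked index 8: u0 ∈ [23/660, 19/132)
j=8 picked index 10: u0 ∈ [13/165, 34/165)
j=9 picked index 10: u0 ∈ [-1/220, 27/220)
j=10 picked index 11: u0 ∈ [13/330, 1/6)
j=11 picked index 11: u0 ∈ [-29/660, 1/12)
intersection: [53/660, 1/12)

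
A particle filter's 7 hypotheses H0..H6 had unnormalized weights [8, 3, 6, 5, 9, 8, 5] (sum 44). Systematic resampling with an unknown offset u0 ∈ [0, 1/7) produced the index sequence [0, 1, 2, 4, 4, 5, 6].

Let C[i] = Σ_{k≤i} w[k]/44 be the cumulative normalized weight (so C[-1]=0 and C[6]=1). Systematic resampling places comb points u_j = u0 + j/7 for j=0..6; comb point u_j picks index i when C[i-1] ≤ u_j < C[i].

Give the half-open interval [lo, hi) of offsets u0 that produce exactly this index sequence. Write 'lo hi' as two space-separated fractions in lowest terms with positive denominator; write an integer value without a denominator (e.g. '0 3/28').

1/14 31/308

C = [2/11, 1/4, 17/44, 1/2, 31/44, 39/44, 1]
j=0 picked index 0: u0 ∈ [0, 2/11)
j=1 picked index 1: u0 ∈ [3/77, 3/28)
j=2 picked index 2: u0 ∈ [-1/28, 31/308)
j=3 picked index 4: u0 ∈ [1/14, 85/308)
j=4 picked index 4: u0 ∈ [-1/14, 41/308)
j=5 picked index 5: u0 ∈ [-3/308, 53/308)
j=6 picked index 6: u0 ∈ [9/308, 1/7)
intersection: [1/14, 31/308)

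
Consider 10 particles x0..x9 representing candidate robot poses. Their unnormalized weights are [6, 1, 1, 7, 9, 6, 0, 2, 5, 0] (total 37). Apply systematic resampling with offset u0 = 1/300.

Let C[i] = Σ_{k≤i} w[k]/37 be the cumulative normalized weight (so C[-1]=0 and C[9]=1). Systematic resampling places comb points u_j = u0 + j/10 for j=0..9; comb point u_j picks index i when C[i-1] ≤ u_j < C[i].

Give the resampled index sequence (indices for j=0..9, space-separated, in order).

C = [6/37, 7/37, 8/37, 15/37, 24/37, 30/37, 30/37, 32/37, 1, 1]
j=0: u_0=1/300 ∈ [0, 6/37) → index 0
j=1: u_1=31/300 ∈ [0, 6/37) → index 0
j=2: u_2=61/300 ∈ [7/37, 8/37) → index 2
j=3: u_3=91/300 ∈ [8/37, 15/37) → index 3
j=4: u_4=121/300 ∈ [8/37, 15/37) → index 3
j=5: u_5=151/300 ∈ [15/37, 24/37) → index 4
j=6: u_6=181/300 ∈ [15/37, 24/37) → index 4
j=7: u_7=211/300 ∈ [24/37, 30/37) → index 5
j=8: u_8=241/300 ∈ [24/37, 30/37) → index 5
j=9: u_9=271/300 ∈ [32/37, 1) → index 8

0 0 2 3 3 4 4 5 5 8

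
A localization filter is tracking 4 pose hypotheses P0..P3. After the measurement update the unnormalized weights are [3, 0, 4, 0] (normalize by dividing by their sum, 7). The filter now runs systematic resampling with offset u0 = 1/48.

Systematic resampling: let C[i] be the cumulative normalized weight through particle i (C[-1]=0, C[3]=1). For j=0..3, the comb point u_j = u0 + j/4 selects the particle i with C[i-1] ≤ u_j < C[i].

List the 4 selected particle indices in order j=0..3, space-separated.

C = [3/7, 3/7, 1, 1]
j=0: u_0=1/48 ∈ [0, 3/7) → index 0
j=1: u_1=13/48 ∈ [0, 3/7) → index 0
j=2: u_2=25/48 ∈ [3/7, 1) → index 2
j=3: u_3=37/48 ∈ [3/7, 1) → index 2

0 0 2 2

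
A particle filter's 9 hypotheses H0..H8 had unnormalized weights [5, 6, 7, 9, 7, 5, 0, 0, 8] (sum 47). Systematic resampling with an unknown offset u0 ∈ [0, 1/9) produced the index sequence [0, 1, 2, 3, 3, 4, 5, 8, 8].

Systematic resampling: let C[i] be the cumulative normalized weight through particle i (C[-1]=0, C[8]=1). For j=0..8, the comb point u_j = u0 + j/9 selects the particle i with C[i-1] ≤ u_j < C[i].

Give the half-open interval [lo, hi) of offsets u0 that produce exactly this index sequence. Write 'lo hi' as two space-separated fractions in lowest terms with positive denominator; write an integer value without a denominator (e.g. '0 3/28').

8/141 5/47

C = [5/47, 11/47, 18/47, 27/47, 34/47, 39/47, 39/47, 39/47, 1]
j=0 picked index 0: u0 ∈ [0, 5/47)
j=1 picked index 1: u0 ∈ [-2/423, 52/423)
j=2 picked index 2: u0 ∈ [5/423, 68/423)
j=3 picked index 3: u0 ∈ [7/141, 34/141)
j=4 picked index 3: u0 ∈ [-26/423, 55/423)
j=5 picked index 4: u0 ∈ [8/423, 71/423)
j=6 picked index 5: u0 ∈ [8/141, 23/141)
j=7 picked index 8: u0 ∈ [22/423, 2/9)
j=8 picked index 8: u0 ∈ [-25/423, 1/9)
intersection: [8/141, 5/47)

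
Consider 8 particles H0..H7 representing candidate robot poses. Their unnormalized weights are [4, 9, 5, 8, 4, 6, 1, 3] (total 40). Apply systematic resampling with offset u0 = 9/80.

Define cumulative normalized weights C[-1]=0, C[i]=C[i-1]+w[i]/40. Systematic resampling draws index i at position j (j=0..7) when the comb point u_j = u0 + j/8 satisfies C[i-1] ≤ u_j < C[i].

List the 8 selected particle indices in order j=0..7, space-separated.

1 1 2 3 3 4 5 7

C = [1/10, 13/40, 9/20, 13/20, 3/4, 9/10, 37/40, 1]
j=0: u_0=9/80 ∈ [1/10, 13/40) → index 1
j=1: u_1=19/80 ∈ [1/10, 13/40) → index 1
j=2: u_2=29/80 ∈ [13/40, 9/20) → index 2
j=3: u_3=39/80 ∈ [9/20, 13/20) → index 3
j=4: u_4=49/80 ∈ [9/20, 13/20) → index 3
j=5: u_5=59/80 ∈ [13/20, 3/4) → index 4
j=6: u_6=69/80 ∈ [3/4, 9/10) → index 5
j=7: u_7=79/80 ∈ [37/40, 1) → index 7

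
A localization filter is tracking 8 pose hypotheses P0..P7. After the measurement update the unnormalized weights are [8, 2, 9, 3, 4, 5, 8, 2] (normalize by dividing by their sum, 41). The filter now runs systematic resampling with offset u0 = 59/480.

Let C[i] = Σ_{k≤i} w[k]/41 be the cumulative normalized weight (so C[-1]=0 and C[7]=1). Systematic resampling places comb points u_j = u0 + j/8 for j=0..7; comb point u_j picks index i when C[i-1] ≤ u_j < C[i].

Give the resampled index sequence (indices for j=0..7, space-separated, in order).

C = [8/41, 10/41, 19/41, 22/41, 26/41, 31/41, 39/41, 1]
j=0: u_0=59/480 ∈ [0, 8/41) → index 0
j=1: u_1=119/480 ∈ [10/41, 19/41) → index 2
j=2: u_2=179/480 ∈ [10/41, 19/41) → index 2
j=3: u_3=239/480 ∈ [19/41, 22/41) → index 3
j=4: u_4=299/480 ∈ [22/41, 26/41) → index 4
j=5: u_5=359/480 ∈ [26/41, 31/41) → index 5
j=6: u_6=419/480 ∈ [31/41, 39/41) → index 6
j=7: u_7=479/480 ∈ [39/41, 1) → index 7

0 2 2 3 4 5 6 7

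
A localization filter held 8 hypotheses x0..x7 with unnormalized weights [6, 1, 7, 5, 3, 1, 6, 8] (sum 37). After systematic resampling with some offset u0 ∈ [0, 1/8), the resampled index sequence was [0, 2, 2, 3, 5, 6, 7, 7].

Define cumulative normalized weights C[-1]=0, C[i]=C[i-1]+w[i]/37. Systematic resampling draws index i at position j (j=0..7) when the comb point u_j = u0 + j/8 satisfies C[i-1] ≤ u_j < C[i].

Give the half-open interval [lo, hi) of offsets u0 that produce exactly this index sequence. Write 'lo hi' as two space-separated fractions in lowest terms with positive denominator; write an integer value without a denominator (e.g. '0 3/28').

7/74 9/74

C = [6/37, 7/37, 14/37, 19/37, 22/37, 23/37, 29/37, 1]
j=0 picked index 0: u0 ∈ [0, 6/37)
j=1 picked index 2: u0 ∈ [19/296, 75/296)
j=2 picked index 2: u0 ∈ [-9/148, 19/148)
j=3 picked index 3: u0 ∈ [1/296, 41/296)
j=4 picked index 5: u0 ∈ [7/74, 9/74)
j=5 picked index 6: u0 ∈ [-1/296, 47/296)
j=6 picked index 7: u0 ∈ [5/148, 1/4)
j=7 picked index 7: u0 ∈ [-27/296, 1/8)
intersection: [7/74, 9/74)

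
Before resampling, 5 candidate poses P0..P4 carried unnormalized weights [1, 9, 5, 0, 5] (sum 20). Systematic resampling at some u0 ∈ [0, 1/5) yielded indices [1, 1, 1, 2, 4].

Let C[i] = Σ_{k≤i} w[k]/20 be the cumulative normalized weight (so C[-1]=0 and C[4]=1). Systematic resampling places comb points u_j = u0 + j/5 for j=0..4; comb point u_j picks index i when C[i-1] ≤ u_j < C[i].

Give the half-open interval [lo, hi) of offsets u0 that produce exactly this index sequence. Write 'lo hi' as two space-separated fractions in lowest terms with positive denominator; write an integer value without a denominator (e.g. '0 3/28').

1/20 1/10

C = [1/20, 1/2, 3/4, 3/4, 1]
j=0 picked index 1: u0 ∈ [1/20, 1/2)
j=1 picked index 1: u0 ∈ [-3/20, 3/10)
j=2 picked index 1: u0 ∈ [-7/20, 1/10)
j=3 picked index 2: u0 ∈ [-1/10, 3/20)
j=4 picked index 4: u0 ∈ [-1/20, 1/5)
intersection: [1/20, 1/10)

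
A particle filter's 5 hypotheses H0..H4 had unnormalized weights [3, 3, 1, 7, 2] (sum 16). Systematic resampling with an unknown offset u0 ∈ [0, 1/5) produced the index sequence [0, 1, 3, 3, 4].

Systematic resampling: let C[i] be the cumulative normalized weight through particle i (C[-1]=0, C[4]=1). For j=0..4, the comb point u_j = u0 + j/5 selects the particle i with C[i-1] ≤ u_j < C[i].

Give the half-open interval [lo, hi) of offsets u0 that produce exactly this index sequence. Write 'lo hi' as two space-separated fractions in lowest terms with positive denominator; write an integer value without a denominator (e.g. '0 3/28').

3/40 7/40

C = [3/16, 3/8, 7/16, 7/8, 1]
j=0 picked index 0: u0 ∈ [0, 3/16)
j=1 picked index 1: u0 ∈ [-1/80, 7/40)
j=2 picked index 3: u0 ∈ [3/80, 19/40)
j=3 picked index 3: u0 ∈ [-13/80, 11/40)
j=4 picked index 4: u0 ∈ [3/40, 1/5)
intersection: [3/40, 7/40)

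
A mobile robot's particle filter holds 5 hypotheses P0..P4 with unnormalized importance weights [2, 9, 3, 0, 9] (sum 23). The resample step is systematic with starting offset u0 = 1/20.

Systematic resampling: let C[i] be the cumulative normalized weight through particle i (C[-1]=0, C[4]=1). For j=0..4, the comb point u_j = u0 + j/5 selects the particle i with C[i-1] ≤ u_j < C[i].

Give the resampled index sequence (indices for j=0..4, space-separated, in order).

C = [2/23, 11/23, 14/23, 14/23, 1]
j=0: u_0=1/20 ∈ [0, 2/23) → index 0
j=1: u_1=1/4 ∈ [2/23, 11/23) → index 1
j=2: u_2=9/20 ∈ [2/23, 11/23) → index 1
j=3: u_3=13/20 ∈ [14/23, 1) → index 4
j=4: u_4=17/20 ∈ [14/23, 1) → index 4

0 1 1 4 4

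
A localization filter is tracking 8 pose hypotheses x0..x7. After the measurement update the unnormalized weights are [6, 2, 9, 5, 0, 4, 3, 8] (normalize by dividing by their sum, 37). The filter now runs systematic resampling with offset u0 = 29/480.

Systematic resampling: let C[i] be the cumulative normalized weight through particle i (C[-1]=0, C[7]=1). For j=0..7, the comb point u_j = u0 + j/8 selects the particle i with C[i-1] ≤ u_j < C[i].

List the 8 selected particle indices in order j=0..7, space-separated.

C = [6/37, 8/37, 17/37, 22/37, 22/37, 26/37, 29/37, 1]
j=0: u_0=29/480 ∈ [0, 6/37) → index 0
j=1: u_1=89/480 ∈ [6/37, 8/37) → index 1
j=2: u_2=149/480 ∈ [8/37, 17/37) → index 2
j=3: u_3=209/480 ∈ [8/37, 17/37) → index 2
j=4: u_4=269/480 ∈ [17/37, 22/37) → index 3
j=5: u_5=329/480 ∈ [22/37, 26/37) → index 5
j=6: u_6=389/480 ∈ [29/37, 1) → index 7
j=7: u_7=449/480 ∈ [29/37, 1) → index 7

0 1 2 2 3 5 7 7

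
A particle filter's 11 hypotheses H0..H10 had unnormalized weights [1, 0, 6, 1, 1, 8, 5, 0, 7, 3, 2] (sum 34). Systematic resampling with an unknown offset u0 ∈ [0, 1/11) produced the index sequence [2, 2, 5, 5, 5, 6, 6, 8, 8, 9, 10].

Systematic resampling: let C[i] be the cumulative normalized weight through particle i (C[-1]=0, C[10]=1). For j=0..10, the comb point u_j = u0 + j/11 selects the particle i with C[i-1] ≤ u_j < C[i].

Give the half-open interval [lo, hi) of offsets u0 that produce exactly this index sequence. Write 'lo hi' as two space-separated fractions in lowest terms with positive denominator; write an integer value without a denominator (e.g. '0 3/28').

31/374 1/11

C = [1/34, 1/34, 7/34, 4/17, 9/34, 1/2, 11/17, 11/17, 29/34, 16/17, 1]
j=0 picked index 2: u0 ∈ [1/34, 7/34)
j=1 picked index 2: u0 ∈ [-23/374, 43/374)
j=2 picked index 5: u0 ∈ [31/374, 7/22)
j=3 picked index 5: u0 ∈ [-3/374, 5/22)
j=4 picked index 5: u0 ∈ [-37/374, 3/22)
j=5 picked index 6: u0 ∈ [1/22, 36/187)
j=6 picked index 6: u0 ∈ [-1/22, 19/187)
j=7 picked index 8: u0 ∈ [2/187, 81/374)
j=8 picked index 8: u0 ∈ [-15/187, 47/374)
j=9 picked index 9: u0 ∈ [13/374, 23/187)
j=10 picked index 10: u0 ∈ [6/187, 1/11)
intersection: [31/374, 1/11)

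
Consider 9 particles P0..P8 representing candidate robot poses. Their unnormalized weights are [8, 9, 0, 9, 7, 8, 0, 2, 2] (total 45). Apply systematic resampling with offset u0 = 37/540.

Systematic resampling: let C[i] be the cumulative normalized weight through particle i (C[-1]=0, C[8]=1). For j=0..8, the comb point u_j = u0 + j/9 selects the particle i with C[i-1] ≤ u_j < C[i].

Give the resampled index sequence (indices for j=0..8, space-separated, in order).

C = [8/45, 17/45, 17/45, 26/45, 11/15, 41/45, 41/45, 43/45, 1]
j=0: u_0=37/540 ∈ [0, 8/45) → index 0
j=1: u_1=97/540 ∈ [8/45, 17/45) → index 1
j=2: u_2=157/540 ∈ [8/45, 17/45) → index 1
j=3: u_3=217/540 ∈ [17/45, 26/45) → index 3
j=4: u_4=277/540 ∈ [17/45, 26/45) → index 3
j=5: u_5=337/540 ∈ [26/45, 11/15) → index 4
j=6: u_6=397/540 ∈ [11/15, 41/45) → index 5
j=7: u_7=457/540 ∈ [11/15, 41/45) → index 5
j=8: u_8=517/540 ∈ [43/45, 1) → index 8

0 1 1 3 3 4 5 5 8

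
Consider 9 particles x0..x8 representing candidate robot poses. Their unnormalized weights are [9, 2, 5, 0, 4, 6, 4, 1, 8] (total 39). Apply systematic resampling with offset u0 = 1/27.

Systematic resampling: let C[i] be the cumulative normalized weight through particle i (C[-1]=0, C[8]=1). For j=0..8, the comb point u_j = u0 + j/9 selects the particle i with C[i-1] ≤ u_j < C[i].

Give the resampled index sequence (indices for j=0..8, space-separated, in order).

C = [3/13, 11/39, 16/39, 16/39, 20/39, 2/3, 10/13, 31/39, 1]
j=0: u_0=1/27 ∈ [0, 3/13) → index 0
j=1: u_1=4/27 ∈ [0, 3/13) → index 0
j=2: u_2=7/27 ∈ [3/13, 11/39) → index 1
j=3: u_3=10/27 ∈ [11/39, 16/39) → index 2
j=4: u_4=13/27 ∈ [16/39, 20/39) → index 4
j=5: u_5=16/27 ∈ [20/39, 2/3) → index 5
j=6: u_6=19/27 ∈ [2/3, 10/13) → index 6
j=7: u_7=22/27 ∈ [31/39, 1) → index 8
j=8: u_8=25/27 ∈ [31/39, 1) → index 8

0 0 1 2 4 5 6 8 8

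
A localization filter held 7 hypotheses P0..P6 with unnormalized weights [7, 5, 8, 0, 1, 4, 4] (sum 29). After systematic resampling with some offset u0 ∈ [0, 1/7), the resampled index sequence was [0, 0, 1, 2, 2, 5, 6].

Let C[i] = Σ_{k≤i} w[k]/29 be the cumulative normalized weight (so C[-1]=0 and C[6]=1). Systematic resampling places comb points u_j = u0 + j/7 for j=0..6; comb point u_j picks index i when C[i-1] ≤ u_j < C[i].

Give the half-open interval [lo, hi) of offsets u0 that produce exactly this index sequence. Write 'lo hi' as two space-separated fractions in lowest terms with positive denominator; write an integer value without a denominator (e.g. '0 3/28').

2/203 20/203

C = [7/29, 12/29, 20/29, 20/29, 21/29, 25/29, 1]
j=0 picked index 0: u0 ∈ [0, 7/29)
j=1 picked index 0: u0 ∈ [-1/7, 20/203)
j=2 picked index 1: u0 ∈ [-9/203, 26/203)
j=3 picked index 2: u0 ∈ [-3/203, 53/203)
j=4 picked index 2: u0 ∈ [-32/203, 24/203)
j=5 picked index 5: u0 ∈ [2/203, 30/203)
j=6 picked index 6: u0 ∈ [1/203, 1/7)
intersection: [2/203, 20/203)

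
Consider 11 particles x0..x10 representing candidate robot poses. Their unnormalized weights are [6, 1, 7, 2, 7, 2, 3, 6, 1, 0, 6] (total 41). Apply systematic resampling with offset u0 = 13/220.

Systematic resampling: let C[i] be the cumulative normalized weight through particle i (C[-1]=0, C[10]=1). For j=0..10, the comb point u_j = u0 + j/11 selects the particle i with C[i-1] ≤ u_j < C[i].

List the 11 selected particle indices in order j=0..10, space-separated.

C = [6/41, 7/41, 14/41, 16/41, 23/41, 25/41, 28/41, 34/41, 35/41, 35/41, 1]
j=0: u_0=13/220 ∈ [0, 6/41) → index 0
j=1: u_1=3/20 ∈ [6/41, 7/41) → index 1
j=2: u_2=53/220 ∈ [7/41, 14/41) → index 2
j=3: u_3=73/220 ∈ [7/41, 14/41) → index 2
j=4: u_4=93/220 ∈ [16/41, 23/41) → index 4
j=5: u_5=113/220 ∈ [16/41, 23/41) → index 4
j=6: u_6=133/220 ∈ [23/41, 25/41) → index 5
j=7: u_7=153/220 ∈ [28/41, 34/41) → index 7
j=8: u_8=173/220 ∈ [28/41, 34/41) → index 7
j=9: u_9=193/220 ∈ [35/41, 1) → index 10
j=10: u_10=213/220 ∈ [35/41, 1) → index 10

0 1 2 2 4 4 5 7 7 10 10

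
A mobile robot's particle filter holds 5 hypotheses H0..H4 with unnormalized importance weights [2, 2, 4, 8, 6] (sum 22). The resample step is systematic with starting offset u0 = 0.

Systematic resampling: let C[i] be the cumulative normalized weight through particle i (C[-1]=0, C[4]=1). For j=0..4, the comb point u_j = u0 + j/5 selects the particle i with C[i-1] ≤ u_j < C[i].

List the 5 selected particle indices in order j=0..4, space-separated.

0 2 3 3 4

C = [1/11, 2/11, 4/11, 8/11, 1]
j=0: u_0=0 ∈ [0, 1/11) → index 0
j=1: u_1=1/5 ∈ [2/11, 4/11) → index 2
j=2: u_2=2/5 ∈ [4/11, 8/11) → index 3
j=3: u_3=3/5 ∈ [4/11, 8/11) → index 3
j=4: u_4=4/5 ∈ [8/11, 1) → index 4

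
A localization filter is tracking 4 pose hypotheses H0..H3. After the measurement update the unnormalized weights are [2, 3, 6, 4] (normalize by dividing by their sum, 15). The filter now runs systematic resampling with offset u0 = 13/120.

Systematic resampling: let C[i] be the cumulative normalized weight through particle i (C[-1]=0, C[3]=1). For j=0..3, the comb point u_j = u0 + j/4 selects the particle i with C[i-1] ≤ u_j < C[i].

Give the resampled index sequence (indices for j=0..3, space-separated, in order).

0 2 2 3

C = [2/15, 1/3, 11/15, 1]
j=0: u_0=13/120 ∈ [0, 2/15) → index 0
j=1: u_1=43/120 ∈ [1/3, 11/15) → index 2
j=2: u_2=73/120 ∈ [1/3, 11/15) → index 2
j=3: u_3=103/120 ∈ [11/15, 1) → index 3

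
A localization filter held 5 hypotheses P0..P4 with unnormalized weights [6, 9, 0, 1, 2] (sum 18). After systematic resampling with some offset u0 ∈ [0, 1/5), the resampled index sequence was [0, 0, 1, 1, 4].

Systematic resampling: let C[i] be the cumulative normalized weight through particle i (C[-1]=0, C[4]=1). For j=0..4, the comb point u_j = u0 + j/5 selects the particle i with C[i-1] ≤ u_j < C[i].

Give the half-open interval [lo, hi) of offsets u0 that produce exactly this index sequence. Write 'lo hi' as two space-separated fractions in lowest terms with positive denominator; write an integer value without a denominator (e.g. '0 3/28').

C = [1/3, 5/6, 5/6, 8/9, 1]
j=0 picked index 0: u0 ∈ [0, 1/3)
j=1 picked index 0: u0 ∈ [-1/5, 2/15)
j=2 picked index 1: u0 ∈ [-1/15, 13/30)
j=3 picked index 1: u0 ∈ [-4/15, 7/30)
j=4 picked index 4: u0 ∈ [4/45, 1/5)
intersection: [4/45, 2/15)

4/45 2/15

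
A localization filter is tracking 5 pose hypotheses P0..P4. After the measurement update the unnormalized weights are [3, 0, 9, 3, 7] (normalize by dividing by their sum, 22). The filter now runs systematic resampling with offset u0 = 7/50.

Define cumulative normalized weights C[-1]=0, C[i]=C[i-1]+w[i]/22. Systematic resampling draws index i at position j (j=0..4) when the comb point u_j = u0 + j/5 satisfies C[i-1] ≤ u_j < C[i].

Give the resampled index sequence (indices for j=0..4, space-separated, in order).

2 2 2 4 4

C = [3/22, 3/22, 6/11, 15/22, 1]
j=0: u_0=7/50 ∈ [3/22, 6/11) → index 2
j=1: u_1=17/50 ∈ [3/22, 6/11) → index 2
j=2: u_2=27/50 ∈ [3/22, 6/11) → index 2
j=3: u_3=37/50 ∈ [15/22, 1) → index 4
j=4: u_4=47/50 ∈ [15/22, 1) → index 4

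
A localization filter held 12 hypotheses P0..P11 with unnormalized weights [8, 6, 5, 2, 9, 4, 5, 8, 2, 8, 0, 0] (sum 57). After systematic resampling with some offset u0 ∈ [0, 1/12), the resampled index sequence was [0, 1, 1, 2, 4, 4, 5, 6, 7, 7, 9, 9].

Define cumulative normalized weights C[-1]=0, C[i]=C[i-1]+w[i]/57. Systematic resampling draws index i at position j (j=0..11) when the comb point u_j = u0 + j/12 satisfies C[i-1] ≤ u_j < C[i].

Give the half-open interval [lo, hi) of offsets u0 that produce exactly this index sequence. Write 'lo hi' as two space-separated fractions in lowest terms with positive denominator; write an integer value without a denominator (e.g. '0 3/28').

C = [8/57, 14/57, 1/3, 7/19, 10/19, 34/57, 13/19, 47/57, 49/57, 1, 1, 1]
j=0 picked index 0: u0 ∈ [0, 8/57)
j=1 picked index 1: u0 ∈ [13/228, 37/228)
j=2 picked index 1: u0 ∈ [-1/38, 3/38)
j=3 picked index 2: u0 ∈ [-1/228, 1/12)
j=4 picked index 4: u0 ∈ [2/57, 11/57)
j=5 picked index 4: u0 ∈ [-11/228, 25/228)
j=6 picked index 5: u0 ∈ [1/38, 11/114)
j=7 picked index 6: u0 ∈ [1/76, 23/228)
j=8 picked index 7: u0 ∈ [1/57, 3/19)
j=9 picked index 7: u0 ∈ [-5/76, 17/228)
j=10 picked index 9: u0 ∈ [1/38, 1/6)
j=11 picked index 9: u0 ∈ [-13/228, 1/12)
intersection: [13/228, 17/228)

13/228 17/228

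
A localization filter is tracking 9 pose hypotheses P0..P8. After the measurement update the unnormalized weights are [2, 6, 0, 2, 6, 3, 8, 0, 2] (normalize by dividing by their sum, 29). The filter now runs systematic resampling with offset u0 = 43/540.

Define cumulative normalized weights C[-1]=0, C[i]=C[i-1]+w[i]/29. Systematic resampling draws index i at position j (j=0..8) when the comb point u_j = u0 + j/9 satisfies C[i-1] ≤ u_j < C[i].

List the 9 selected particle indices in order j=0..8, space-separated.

1 1 3 4 4 5 6 6 8

C = [2/29, 8/29, 8/29, 10/29, 16/29, 19/29, 27/29, 27/29, 1]
j=0: u_0=43/540 ∈ [2/29, 8/29) → index 1
j=1: u_1=103/540 ∈ [2/29, 8/29) → index 1
j=2: u_2=163/540 ∈ [8/29, 10/29) → index 3
j=3: u_3=223/540 ∈ [10/29, 16/29) → index 4
j=4: u_4=283/540 ∈ [10/29, 16/29) → index 4
j=5: u_5=343/540 ∈ [16/29, 19/29) → index 5
j=6: u_6=403/540 ∈ [19/29, 27/29) → index 6
j=7: u_7=463/540 ∈ [19/29, 27/29) → index 6
j=8: u_8=523/540 ∈ [27/29, 1) → index 8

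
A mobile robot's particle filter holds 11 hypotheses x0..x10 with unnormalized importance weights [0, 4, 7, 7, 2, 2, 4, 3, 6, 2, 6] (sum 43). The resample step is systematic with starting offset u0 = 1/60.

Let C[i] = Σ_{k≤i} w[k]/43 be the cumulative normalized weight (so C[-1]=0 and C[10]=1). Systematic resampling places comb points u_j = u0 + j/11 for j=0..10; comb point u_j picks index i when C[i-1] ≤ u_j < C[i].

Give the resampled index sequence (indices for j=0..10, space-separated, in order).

1 2 2 3 3 5 6 7 8 9 10

C = [0, 4/43, 11/43, 18/43, 20/43, 22/43, 26/43, 29/43, 35/43, 37/43, 1]
j=0: u_0=1/60 ∈ [0, 4/43) → index 1
j=1: u_1=71/660 ∈ [4/43, 11/43) → index 2
j=2: u_2=131/660 ∈ [4/43, 11/43) → index 2
j=3: u_3=191/660 ∈ [11/43, 18/43) → index 3
j=4: u_4=251/660 ∈ [11/43, 18/43) → index 3
j=5: u_5=311/660 ∈ [20/43, 22/43) → index 5
j=6: u_6=371/660 ∈ [22/43, 26/43) → index 6
j=7: u_7=431/660 ∈ [26/43, 29/43) → index 7
j=8: u_8=491/660 ∈ [29/43, 35/43) → index 8
j=9: u_9=551/660 ∈ [35/43, 37/43) → index 9
j=10: u_10=611/660 ∈ [37/43, 1) → index 10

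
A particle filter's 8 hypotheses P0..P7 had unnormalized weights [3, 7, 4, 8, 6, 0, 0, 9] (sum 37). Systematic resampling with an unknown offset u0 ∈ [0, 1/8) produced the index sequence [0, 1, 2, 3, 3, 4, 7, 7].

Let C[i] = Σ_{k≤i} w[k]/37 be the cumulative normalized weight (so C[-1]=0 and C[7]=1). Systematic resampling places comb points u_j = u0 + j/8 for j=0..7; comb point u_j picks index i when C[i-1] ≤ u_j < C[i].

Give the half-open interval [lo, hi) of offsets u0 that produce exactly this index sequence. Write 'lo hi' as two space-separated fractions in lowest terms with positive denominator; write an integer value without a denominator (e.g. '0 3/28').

C = [3/37, 10/37, 14/37, 22/37, 28/37, 28/37, 28/37, 1]
j=0 picked index 0: u0 ∈ [0, 3/37)
j=1 picked index 1: u0 ∈ [-13/296, 43/296)
j=2 picked index 2: u0 ∈ [3/148, 19/148)
j=3 picked index 3: u0 ∈ [1/296, 65/296)
j=4 picked index 3: u0 ∈ [-9/74, 7/74)
j=5 picked index 4: u0 ∈ [-9/296, 39/296)
j=6 picked index 7: u0 ∈ [1/148, 1/4)
j=7 picked index 7: u0 ∈ [-35/296, 1/8)
intersection: [3/148, 3/37)

3/148 3/37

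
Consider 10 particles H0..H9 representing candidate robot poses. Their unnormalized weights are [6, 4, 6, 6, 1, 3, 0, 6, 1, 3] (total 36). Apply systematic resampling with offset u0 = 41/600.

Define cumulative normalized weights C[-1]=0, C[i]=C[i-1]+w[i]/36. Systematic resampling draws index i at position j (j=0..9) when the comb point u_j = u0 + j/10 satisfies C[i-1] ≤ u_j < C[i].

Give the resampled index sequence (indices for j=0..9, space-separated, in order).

0 1 1 2 3 3 5 7 7 9

C = [1/6, 5/18, 4/9, 11/18, 23/36, 13/18, 13/18, 8/9, 11/12, 1]
j=0: u_0=41/600 ∈ [0, 1/6) → index 0
j=1: u_1=101/600 ∈ [1/6, 5/18) → index 1
j=2: u_2=161/600 ∈ [1/6, 5/18) → index 1
j=3: u_3=221/600 ∈ [5/18, 4/9) → index 2
j=4: u_4=281/600 ∈ [4/9, 11/18) → index 3
j=5: u_5=341/600 ∈ [4/9, 11/18) → index 3
j=6: u_6=401/600 ∈ [23/36, 13/18) → index 5
j=7: u_7=461/600 ∈ [13/18, 8/9) → index 7
j=8: u_8=521/600 ∈ [13/18, 8/9) → index 7
j=9: u_9=581/600 ∈ [11/12, 1) → index 9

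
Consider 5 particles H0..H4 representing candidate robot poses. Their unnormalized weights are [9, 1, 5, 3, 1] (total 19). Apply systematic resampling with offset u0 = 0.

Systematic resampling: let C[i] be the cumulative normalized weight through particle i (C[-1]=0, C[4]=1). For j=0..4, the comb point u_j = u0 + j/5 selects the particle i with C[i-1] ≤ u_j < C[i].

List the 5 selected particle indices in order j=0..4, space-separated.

C = [9/19, 10/19, 15/19, 18/19, 1]
j=0: u_0=0 ∈ [0, 9/19) → index 0
j=1: u_1=1/5 ∈ [0, 9/19) → index 0
j=2: u_2=2/5 ∈ [0, 9/19) → index 0
j=3: u_3=3/5 ∈ [10/19, 15/19) → index 2
j=4: u_4=4/5 ∈ [15/19, 18/19) → index 3

0 0 0 2 3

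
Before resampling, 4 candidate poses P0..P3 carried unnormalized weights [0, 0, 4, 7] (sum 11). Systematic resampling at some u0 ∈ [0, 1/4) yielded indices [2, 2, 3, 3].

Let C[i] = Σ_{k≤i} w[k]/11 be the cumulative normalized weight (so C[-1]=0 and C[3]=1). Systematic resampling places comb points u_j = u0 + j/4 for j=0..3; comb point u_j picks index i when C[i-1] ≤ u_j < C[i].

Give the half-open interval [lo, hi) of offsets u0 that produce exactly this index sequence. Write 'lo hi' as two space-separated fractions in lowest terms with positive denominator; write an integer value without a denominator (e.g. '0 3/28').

C = [0, 0, 4/11, 1]
j=0 picked index 2: u0 ∈ [0, 4/11)
j=1 picked index 2: u0 ∈ [-1/4, 5/44)
j=2 picked index 3: u0 ∈ [-3/22, 1/2)
j=3 picked index 3: u0 ∈ [-17/44, 1/4)
intersection: [0, 5/44)

0 5/44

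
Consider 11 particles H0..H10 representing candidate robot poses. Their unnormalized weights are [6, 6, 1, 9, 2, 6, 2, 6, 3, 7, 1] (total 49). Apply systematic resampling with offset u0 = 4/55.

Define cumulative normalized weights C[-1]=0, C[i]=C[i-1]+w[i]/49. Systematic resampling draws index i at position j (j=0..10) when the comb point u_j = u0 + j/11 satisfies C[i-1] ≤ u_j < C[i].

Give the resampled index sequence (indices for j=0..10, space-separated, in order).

C = [6/49, 12/49, 13/49, 22/49, 24/49, 30/49, 32/49, 38/49, 41/49, 48/49, 1]
j=0: u_0=4/55 ∈ [0, 6/49) → index 0
j=1: u_1=9/55 ∈ [6/49, 12/49) → index 1
j=2: u_2=14/55 ∈ [12/49, 13/49) → index 2
j=3: u_3=19/55 ∈ [13/49, 22/49) → index 3
j=4: u_4=24/55 ∈ [13/49, 22/49) → index 3
j=5: u_5=29/55 ∈ [24/49, 30/49) → index 5
j=6: u_6=34/55 ∈ [30/49, 32/49) → index 6
j=7: u_7=39/55 ∈ [32/49, 38/49) → index 7
j=8: u_8=4/5 ∈ [38/49, 41/49) → index 8
j=9: u_9=49/55 ∈ [41/49, 48/49) → index 9
j=10: u_10=54/55 ∈ [48/49, 1) → index 10

0 1 2 3 3 5 6 7 8 9 10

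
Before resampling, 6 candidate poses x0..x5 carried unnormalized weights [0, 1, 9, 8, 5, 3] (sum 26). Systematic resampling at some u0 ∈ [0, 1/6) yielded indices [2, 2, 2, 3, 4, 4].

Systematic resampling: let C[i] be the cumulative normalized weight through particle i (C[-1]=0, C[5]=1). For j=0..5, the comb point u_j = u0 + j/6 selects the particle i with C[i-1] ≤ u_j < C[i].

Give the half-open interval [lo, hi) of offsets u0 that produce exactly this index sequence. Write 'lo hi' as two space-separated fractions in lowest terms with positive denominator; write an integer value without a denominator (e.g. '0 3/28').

1/26 2/39

C = [0, 1/26, 5/13, 9/13, 23/26, 1]
j=0 picked index 2: u0 ∈ [1/26, 5/13)
j=1 picked index 2: u0 ∈ [-5/39, 17/78)
j=2 picked index 2: u0 ∈ [-23/78, 2/39)
j=3 picked index 3: u0 ∈ [-3/26, 5/26)
j=4 picked index 4: u0 ∈ [1/39, 17/78)
j=5 picked index 4: u0 ∈ [-11/78, 2/39)
intersection: [1/26, 2/39)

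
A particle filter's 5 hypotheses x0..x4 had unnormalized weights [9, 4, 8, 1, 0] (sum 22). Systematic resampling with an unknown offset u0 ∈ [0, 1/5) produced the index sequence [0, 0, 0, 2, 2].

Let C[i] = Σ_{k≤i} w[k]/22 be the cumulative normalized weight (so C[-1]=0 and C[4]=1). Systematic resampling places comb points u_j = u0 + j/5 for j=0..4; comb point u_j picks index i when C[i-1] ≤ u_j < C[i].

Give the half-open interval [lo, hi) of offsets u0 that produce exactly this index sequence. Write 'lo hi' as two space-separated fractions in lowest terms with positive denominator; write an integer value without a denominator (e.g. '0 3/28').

0 1/110

C = [9/22, 13/22, 21/22, 1, 1]
j=0 picked index 0: u0 ∈ [0, 9/22)
j=1 picked index 0: u0 ∈ [-1/5, 23/110)
j=2 picked index 0: u0 ∈ [-2/5, 1/110)
j=3 picked index 2: u0 ∈ [-1/110, 39/110)
j=4 picked index 2: u0 ∈ [-23/110, 17/110)
intersection: [0, 1/110)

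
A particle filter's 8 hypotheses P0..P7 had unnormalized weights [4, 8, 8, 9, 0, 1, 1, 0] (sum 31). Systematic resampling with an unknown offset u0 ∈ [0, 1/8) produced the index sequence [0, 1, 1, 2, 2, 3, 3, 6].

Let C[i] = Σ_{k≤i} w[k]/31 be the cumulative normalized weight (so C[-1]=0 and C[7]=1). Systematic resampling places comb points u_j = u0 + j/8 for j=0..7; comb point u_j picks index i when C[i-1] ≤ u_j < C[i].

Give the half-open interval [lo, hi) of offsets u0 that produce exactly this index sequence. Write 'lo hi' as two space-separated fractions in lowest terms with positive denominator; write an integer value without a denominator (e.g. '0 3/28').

23/248 1/8

C = [4/31, 12/31, 20/31, 29/31, 29/31, 30/31, 1, 1]
j=0 picked index 0: u0 ∈ [0, 4/31)
j=1 picked index 1: u0 ∈ [1/248, 65/248)
j=2 picked index 1: u0 ∈ [-15/124, 17/124)
j=3 picked index 2: u0 ∈ [3/248, 67/248)
j=4 picked index 2: u0 ∈ [-7/62, 9/62)
j=5 picked index 3: u0 ∈ [5/248, 77/248)
j=6 picked index 3: u0 ∈ [-13/124, 23/124)
j=7 picked index 6: u0 ∈ [23/248, 1/8)
intersection: [23/248, 1/8)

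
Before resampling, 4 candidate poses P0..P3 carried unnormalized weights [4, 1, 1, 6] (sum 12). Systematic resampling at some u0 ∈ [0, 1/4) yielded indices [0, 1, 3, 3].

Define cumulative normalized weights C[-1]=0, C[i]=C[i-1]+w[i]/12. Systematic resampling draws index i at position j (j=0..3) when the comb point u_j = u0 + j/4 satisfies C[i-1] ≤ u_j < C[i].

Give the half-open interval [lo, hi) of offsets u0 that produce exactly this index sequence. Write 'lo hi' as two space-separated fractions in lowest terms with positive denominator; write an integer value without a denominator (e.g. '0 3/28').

1/12 1/6

C = [1/3, 5/12, 1/2, 1]
j=0 picked index 0: u0 ∈ [0, 1/3)
j=1 picked index 1: u0 ∈ [1/12, 1/6)
j=2 picked index 3: u0 ∈ [0, 1/2)
j=3 picked index 3: u0 ∈ [-1/4, 1/4)
intersection: [1/12, 1/6)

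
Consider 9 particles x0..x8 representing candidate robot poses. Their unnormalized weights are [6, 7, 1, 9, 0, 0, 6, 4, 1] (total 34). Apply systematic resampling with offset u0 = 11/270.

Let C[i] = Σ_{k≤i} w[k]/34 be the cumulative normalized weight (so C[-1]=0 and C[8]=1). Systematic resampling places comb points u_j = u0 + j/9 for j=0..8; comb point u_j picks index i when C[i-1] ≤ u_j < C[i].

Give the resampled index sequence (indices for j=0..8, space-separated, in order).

C = [3/17, 13/34, 7/17, 23/34, 23/34, 23/34, 29/34, 33/34, 1]
j=0: u_0=11/270 ∈ [0, 3/17) → index 0
j=1: u_1=41/270 ∈ [0, 3/17) → index 0
j=2: u_2=71/270 ∈ [3/17, 13/34) → index 1
j=3: u_3=101/270 ∈ [3/17, 13/34) → index 1
j=4: u_4=131/270 ∈ [7/17, 23/34) → index 3
j=5: u_5=161/270 ∈ [7/17, 23/34) → index 3
j=6: u_6=191/270 ∈ [23/34, 29/34) → index 6
j=7: u_7=221/270 ∈ [23/34, 29/34) → index 6
j=8: u_8=251/270 ∈ [29/34, 33/34) → index 7

0 0 1 1 3 3 6 6 7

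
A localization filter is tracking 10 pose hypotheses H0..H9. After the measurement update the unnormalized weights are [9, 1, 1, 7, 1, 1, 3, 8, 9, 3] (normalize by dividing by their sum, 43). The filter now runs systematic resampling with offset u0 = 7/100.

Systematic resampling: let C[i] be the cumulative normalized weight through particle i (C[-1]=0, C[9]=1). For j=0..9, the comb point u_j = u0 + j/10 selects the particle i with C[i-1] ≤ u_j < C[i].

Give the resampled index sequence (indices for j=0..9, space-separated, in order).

0 0 3 3 6 7 7 8 8 9

C = [9/43, 10/43, 11/43, 18/43, 19/43, 20/43, 23/43, 31/43, 40/43, 1]
j=0: u_0=7/100 ∈ [0, 9/43) → index 0
j=1: u_1=17/100 ∈ [0, 9/43) → index 0
j=2: u_2=27/100 ∈ [11/43, 18/43) → index 3
j=3: u_3=37/100 ∈ [11/43, 18/43) → index 3
j=4: u_4=47/100 ∈ [20/43, 23/43) → index 6
j=5: u_5=57/100 ∈ [23/43, 31/43) → index 7
j=6: u_6=67/100 ∈ [23/43, 31/43) → index 7
j=7: u_7=77/100 ∈ [31/43, 40/43) → index 8
j=8: u_8=87/100 ∈ [31/43, 40/43) → index 8
j=9: u_9=97/100 ∈ [40/43, 1) → index 9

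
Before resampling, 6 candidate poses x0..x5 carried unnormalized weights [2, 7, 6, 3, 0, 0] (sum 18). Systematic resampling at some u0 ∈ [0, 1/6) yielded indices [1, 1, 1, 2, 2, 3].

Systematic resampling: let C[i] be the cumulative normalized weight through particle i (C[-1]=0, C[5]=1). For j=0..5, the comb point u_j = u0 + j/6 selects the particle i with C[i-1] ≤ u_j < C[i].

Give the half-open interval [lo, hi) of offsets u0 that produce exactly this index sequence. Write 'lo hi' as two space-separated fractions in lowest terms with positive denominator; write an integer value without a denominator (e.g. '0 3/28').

C = [1/9, 1/2, 5/6, 1, 1, 1]
j=0 picked index 1: u0 ∈ [1/9, 1/2)
j=1 picked index 1: u0 ∈ [-1/18, 1/3)
j=2 picked index 1: u0 ∈ [-2/9, 1/6)
j=3 picked index 2: u0 ∈ [0, 1/3)
j=4 picked index 2: u0 ∈ [-1/6, 1/6)
j=5 picked index 3: u0 ∈ [0, 1/6)
intersection: [1/9, 1/6)

1/9 1/6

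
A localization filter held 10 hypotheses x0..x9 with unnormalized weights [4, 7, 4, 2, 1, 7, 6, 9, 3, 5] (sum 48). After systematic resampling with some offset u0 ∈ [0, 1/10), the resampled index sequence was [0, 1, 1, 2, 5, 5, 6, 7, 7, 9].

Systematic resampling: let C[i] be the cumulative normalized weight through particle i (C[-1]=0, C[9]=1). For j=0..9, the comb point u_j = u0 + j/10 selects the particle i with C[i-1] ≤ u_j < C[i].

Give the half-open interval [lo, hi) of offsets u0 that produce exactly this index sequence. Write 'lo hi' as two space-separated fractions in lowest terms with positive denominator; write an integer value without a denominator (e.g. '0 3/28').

0 1/80

C = [1/12, 11/48, 5/16, 17/48, 3/8, 25/48, 31/48, 5/6, 43/48, 1]
j=0 picked index 0: u0 ∈ [0, 1/12)
j=1 picked index 1: u0 ∈ [-1/60, 31/240)
j=2 picked index 1: u0 ∈ [-7/60, 7/240)
j=3 picked index 2: u0 ∈ [-17/240, 1/80)
j=4 picked index 5: u0 ∈ [-1/40, 29/240)
j=5 picked index 5: u0 ∈ [-1/8, 1/48)
j=6 picked index 6: u0 ∈ [-19/240, 11/240)
j=7 picked index 7: u0 ∈ [-13/240, 2/15)
j=8 picked index 7: u0 ∈ [-37/240, 1/30)
j=9 picked index 9: u0 ∈ [-1/240, 1/10)
intersection: [0, 1/80)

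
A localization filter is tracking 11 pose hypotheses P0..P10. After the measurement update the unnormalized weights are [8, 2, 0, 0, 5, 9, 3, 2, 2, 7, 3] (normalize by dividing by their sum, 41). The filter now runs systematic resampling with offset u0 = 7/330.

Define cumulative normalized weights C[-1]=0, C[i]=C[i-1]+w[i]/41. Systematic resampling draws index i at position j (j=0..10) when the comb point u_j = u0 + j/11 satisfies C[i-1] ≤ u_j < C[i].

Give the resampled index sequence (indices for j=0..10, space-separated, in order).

0 0 1 4 5 5 5 6 8 9 10

C = [8/41, 10/41, 10/41, 10/41, 15/41, 24/41, 27/41, 29/41, 31/41, 38/41, 1]
j=0: u_0=7/330 ∈ [0, 8/41) → index 0
j=1: u_1=37/330 ∈ [0, 8/41) → index 0
j=2: u_2=67/330 ∈ [8/41, 10/41) → index 1
j=3: u_3=97/330 ∈ [10/41, 15/41) → index 4
j=4: u_4=127/330 ∈ [15/41, 24/41) → index 5
j=5: u_5=157/330 ∈ [15/41, 24/41) → index 5
j=6: u_6=17/30 ∈ [15/41, 24/41) → index 5
j=7: u_7=217/330 ∈ [24/41, 27/41) → index 6
j=8: u_8=247/330 ∈ [29/41, 31/41) → index 8
j=9: u_9=277/330 ∈ [31/41, 38/41) → index 9
j=10: u_10=307/330 ∈ [38/41, 1) → index 10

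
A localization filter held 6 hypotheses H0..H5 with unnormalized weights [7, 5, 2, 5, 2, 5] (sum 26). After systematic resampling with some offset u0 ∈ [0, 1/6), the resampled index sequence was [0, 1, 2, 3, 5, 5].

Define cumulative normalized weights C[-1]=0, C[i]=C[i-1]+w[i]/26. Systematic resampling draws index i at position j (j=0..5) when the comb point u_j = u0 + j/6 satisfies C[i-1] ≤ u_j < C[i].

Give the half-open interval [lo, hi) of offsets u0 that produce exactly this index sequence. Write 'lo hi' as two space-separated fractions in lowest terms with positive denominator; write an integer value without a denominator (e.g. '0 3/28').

11/78 1/6

C = [7/26, 6/13, 7/13, 19/26, 21/26, 1]
j=0 picked index 0: u0 ∈ [0, 7/26)
j=1 picked index 1: u0 ∈ [4/39, 23/78)
j=2 picked index 2: u0 ∈ [5/39, 8/39)
j=3 picked index 3: u0 ∈ [1/26, 3/13)
j=4 picked index 5: u0 ∈ [11/78, 1/3)
j=5 picked index 5: u0 ∈ [-1/39, 1/6)
intersection: [11/78, 1/6)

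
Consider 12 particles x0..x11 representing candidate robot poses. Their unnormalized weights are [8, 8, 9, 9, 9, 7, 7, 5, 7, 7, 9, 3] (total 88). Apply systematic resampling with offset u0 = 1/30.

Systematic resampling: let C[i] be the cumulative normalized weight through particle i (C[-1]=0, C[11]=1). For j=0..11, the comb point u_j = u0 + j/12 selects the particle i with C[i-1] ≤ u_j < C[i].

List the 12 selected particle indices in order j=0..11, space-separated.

C = [1/11, 2/11, 25/88, 17/44, 43/88, 25/44, 57/88, 31/44, 69/88, 19/22, 85/88, 1]
j=0: u_0=1/30 ∈ [0, 1/11) → index 0
j=1: u_1=7/60 ∈ [1/11, 2/11) → index 1
j=2: u_2=1/5 ∈ [2/11, 25/88) → index 2
j=3: u_3=17/60 ∈ [2/11, 25/88) → index 2
j=4: u_4=11/30 ∈ [25/88, 17/44) → index 3
j=5: u_5=9/20 ∈ [17/44, 43/88) → index 4
j=6: u_6=8/15 ∈ [43/88, 25/44) → index 5
j=7: u_7=37/60 ∈ [25/44, 57/88) → index 6
j=8: u_8=7/10 ∈ [57/88, 31/44) → index 7
j=9: u_9=47/60 ∈ [31/44, 69/88) → index 8
j=10: u_10=13/15 ∈ [19/22, 85/88) → index 10
j=11: u_11=19/20 ∈ [19/22, 85/88) → index 10

0 1 2 2 3 4 5 6 7 8 10 10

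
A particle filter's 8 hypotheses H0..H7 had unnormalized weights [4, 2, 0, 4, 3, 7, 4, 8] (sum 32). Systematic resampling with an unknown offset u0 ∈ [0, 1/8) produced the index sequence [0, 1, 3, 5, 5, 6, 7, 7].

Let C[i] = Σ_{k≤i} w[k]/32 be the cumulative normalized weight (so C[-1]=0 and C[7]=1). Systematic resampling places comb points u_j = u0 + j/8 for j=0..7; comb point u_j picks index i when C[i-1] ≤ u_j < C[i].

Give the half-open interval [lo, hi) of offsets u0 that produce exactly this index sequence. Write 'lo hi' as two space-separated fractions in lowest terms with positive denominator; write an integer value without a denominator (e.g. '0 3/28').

1/32 1/16

C = [1/8, 3/16, 3/16, 5/16, 13/32, 5/8, 3/4, 1]
j=0 picked index 0: u0 ∈ [0, 1/8)
j=1 picked index 1: u0 ∈ [0, 1/16)
j=2 picked index 3: u0 ∈ [-1/16, 1/16)
j=3 picked index 5: u0 ∈ [1/32, 1/4)
j=4 picked index 5: u0 ∈ [-3/32, 1/8)
j=5 picked index 6: u0 ∈ [0, 1/8)
j=6 picked index 7: u0 ∈ [0, 1/4)
j=7 picked index 7: u0 ∈ [-1/8, 1/8)
intersection: [1/32, 1/16)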